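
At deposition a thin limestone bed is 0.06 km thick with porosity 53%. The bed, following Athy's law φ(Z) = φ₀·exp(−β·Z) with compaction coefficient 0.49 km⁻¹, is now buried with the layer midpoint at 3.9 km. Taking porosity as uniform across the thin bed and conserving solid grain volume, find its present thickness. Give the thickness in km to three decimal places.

0.031 km

Porosity at 3.9 km: φ = 0.53·exp(−0.49×3.9) = 0.0784
Solid-volume conservation: h(1−φ) = h₀(1−φ₀) ⇒ h = h₀·(1−φ₀)/(1−φ)
h = 0.06 × (1 − 0.53)/(1 − 0.0784) = 0.06 × 0.5100 = 0.0306 km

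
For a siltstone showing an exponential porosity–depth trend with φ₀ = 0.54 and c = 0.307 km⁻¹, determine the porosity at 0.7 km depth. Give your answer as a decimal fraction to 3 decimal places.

φ = φ₀·exp(−c·z) = 0.54 × exp(−0.307 × 0.7) = 0.54 × exp(−0.2149)
  = 0.54 × 0.8066 = 0.4356

0.436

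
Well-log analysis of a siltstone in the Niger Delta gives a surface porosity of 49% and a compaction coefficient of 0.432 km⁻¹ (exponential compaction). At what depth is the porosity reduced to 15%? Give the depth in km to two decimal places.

2.74 km

Invert Athy's law: d = ln(phi₀/phi) / β
d = ln(0.49/0.15) / 0.432 = ln(3.267) / 0.432 = 1.1838 / 0.432 = 2.740 km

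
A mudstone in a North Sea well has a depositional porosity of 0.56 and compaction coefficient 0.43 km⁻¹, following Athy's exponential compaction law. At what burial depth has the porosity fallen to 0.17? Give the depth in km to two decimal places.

2.77 km

Invert Athy's law: z = ln(n₀/n) / c
z = ln(0.56/0.17) / 0.43 = ln(3.294) / 0.43 = 1.1921 / 0.43 = 2.772 km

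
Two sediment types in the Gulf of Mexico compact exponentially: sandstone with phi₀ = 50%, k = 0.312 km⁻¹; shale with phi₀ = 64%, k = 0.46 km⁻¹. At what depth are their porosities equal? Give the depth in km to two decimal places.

1.67 km

Set phi₀ₐ e^(−kₐd) = phi₀ᵦ e^(−kᵦd) ⇒ ln(phi₀ₐ/phi₀ᵦ) = (kₐ − kᵦ)·d
d = ln(0.5/0.64) / (0.312 − 0.46) = -0.2469 / -0.148 = 1.668 km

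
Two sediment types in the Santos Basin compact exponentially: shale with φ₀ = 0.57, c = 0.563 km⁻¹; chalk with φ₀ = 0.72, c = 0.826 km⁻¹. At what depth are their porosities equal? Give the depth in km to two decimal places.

Set φ₀ₐ e^(−cₐZ) = φ₀ᵦ e^(−cᵦZ) ⇒ ln(φ₀ₐ/φ₀ᵦ) = (cₐ − cᵦ)·Z
Z = ln(0.57/0.72) / (0.563 − 0.826) = -0.2336 / -0.263 = 0.888 km

0.89 km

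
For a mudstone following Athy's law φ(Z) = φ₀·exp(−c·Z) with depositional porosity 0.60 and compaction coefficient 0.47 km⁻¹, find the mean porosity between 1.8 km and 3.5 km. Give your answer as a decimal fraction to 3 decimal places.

⟨φ⟩ = (1/(Z₂−Z₁)) ∫ φ₀ e^(−cZ) dZ = φ₀·(e^(−c·Z₁) − e^(−c·Z₂)) / (c·(Z₂−Z₁))
e^(−0.47×1.8) = 0.4291; e^(−0.47×3.5) = 0.1930
⟨φ⟩ = 0.6 × (0.4291 − 0.1930) / (0.47 × 1.7) = 0.6 × 0.2955 = 0.1773

0.177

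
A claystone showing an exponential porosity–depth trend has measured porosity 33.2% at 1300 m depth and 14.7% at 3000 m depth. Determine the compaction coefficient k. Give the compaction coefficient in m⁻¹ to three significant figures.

Working in km (1 km = 1000 m; k in km⁻¹ = k in m⁻¹ × 1000):
Athy: phi(d) = phi₀ e^(−kd) ⇒ phi₁/phi₂ = e^{k(d₂−d₁)} ⇒ k = ln(phi₁/phi₂)/(d₂−d₁)
k = ln(0.332/0.147) / (3 − 1.3) = ln(2.259) / 1.7 = 0.8147 / 1.7 = 0.4792 km⁻¹

0.000479 m⁻¹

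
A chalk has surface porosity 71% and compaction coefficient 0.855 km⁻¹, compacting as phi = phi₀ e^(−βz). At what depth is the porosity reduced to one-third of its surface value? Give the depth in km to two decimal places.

1.28 km

phi/phi₀ = 1/3 ⇒ exp(−β·z) = 1/3 ⇒ z = ln(3) / β
z = 1.0986 / 0.855 = 1.285 km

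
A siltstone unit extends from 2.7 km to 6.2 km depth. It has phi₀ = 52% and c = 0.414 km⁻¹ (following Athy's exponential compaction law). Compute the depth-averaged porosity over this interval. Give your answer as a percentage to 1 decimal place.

⟨phi⟩ = (1/(Z₂−Z₁)) ∫ phi₀ e^(−cZ) dZ = phi₀·(e^(−c·Z₁) − e^(−c·Z₂)) / (c·(Z₂−Z₁))
e^(−0.414×2.7) = 0.3270; e^(−0.414×6.2) = 0.0768
⟨phi⟩ = 0.52 × (0.3270 − 0.0768) / (0.414 × 3.5) = 0.52 × 0.1727 = 0.0898

9.0%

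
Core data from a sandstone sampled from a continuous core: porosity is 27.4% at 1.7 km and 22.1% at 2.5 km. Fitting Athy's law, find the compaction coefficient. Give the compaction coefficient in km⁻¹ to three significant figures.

0.269 km⁻¹

Athy: phi(z) = phi₀ e^(−βz) ⇒ phi₁/phi₂ = e^{β(z₂−z₁)} ⇒ β = ln(phi₁/phi₂)/(z₂−z₁)
β = ln(0.274/0.221) / (2.5 − 1.7) = ln(1.24) / 0.8 = 0.2150 / 0.8 = 0.2687 km⁻¹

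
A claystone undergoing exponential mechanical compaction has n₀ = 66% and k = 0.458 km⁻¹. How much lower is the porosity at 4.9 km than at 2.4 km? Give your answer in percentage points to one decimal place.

n(2.4) = 0.66·e^(−0.458×2.4) = 0.2199
n(4.9) = 0.66·e^(−0.458×4.9) = 0.0700
Δn = 0.2199 − 0.0700 = 0.1499

15.0 percentage points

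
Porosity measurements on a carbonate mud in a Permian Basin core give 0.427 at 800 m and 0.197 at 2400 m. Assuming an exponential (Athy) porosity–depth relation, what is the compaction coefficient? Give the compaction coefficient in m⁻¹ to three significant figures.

Working in km (1 km = 1000 m; k in km⁻¹ = k in m⁻¹ × 1000):
Athy: phi(z) = phi₀ e^(−kz) ⇒ phi₁/phi₂ = e^{k(z₂−z₁)} ⇒ k = ln(phi₁/phi₂)/(z₂−z₁)
k = ln(0.427/0.197) / (2.4 − 0.8) = ln(2.168) / 1.6 = 0.7736 / 1.6 = 0.4835 km⁻¹

0.000483 m⁻¹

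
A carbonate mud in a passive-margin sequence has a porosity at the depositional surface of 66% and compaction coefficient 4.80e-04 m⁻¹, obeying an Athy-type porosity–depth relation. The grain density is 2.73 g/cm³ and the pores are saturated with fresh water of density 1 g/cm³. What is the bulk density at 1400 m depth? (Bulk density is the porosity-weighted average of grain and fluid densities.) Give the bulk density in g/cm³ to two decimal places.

2.15 g/cm³

Working in km (1 km = 1000 m; k in km⁻¹ = k in m⁻¹ × 1000):
Porosity at depth: n = 0.66·exp(−0.48×1.4) = 0.66×0.5107 = 0.3371
Bulk density: ρ_b = (1−n)ρ_g + n·ρ_f = 0.6629×2.73 + 0.3371×1
       = 1.810 + 0.337 = 2.147 g/cm³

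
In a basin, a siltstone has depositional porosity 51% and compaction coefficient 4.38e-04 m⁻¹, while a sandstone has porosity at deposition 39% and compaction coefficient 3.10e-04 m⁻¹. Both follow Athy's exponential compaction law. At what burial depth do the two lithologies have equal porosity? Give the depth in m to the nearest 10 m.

2100 m

Working in km (1 km = 1000 m; k in km⁻¹ = k in m⁻¹ × 1000):
Set phi₀ₐ e^(−kₐz) = phi₀ᵦ e^(−kᵦz) ⇒ ln(phi₀ₐ/phi₀ᵦ) = (kₐ − kᵦ)·z
z = ln(0.51/0.39) / (0.438 − 0.31) = 0.2683 / 0.128 = 2.096 km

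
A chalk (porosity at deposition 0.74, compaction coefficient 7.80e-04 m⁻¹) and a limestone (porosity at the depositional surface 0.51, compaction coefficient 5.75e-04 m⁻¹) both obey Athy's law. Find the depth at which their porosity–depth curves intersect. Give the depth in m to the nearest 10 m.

1820 m

Working in km (1 km = 1000 m; β in km⁻¹ = β in m⁻¹ × 1000):
Set phi₀ₐ e^(−βₐd) = phi₀ᵦ e^(−βᵦd) ⇒ ln(phi₀ₐ/phi₀ᵦ) = (βₐ − βᵦ)·d
d = ln(0.74/0.51) / (0.78 − 0.575) = 0.3722 / 0.205 = 1.816 km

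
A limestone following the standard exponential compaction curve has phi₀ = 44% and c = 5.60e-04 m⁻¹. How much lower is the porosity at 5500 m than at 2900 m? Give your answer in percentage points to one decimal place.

6.7 percentage points

Working in km (1 km = 1000 m; c in km⁻¹ = c in m⁻¹ × 1000):
phi(2.9) = 0.44·e^(−0.56×2.9) = 0.0867
phi(5.5) = 0.44·e^(−0.56×5.5) = 0.0202
Δphi = 0.0867 − 0.0202 = 0.0665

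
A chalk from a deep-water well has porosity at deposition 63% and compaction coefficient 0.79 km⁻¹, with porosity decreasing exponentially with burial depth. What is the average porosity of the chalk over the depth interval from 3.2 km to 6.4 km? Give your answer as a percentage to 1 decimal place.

⟨φ⟩ = (1/(d₂−d₁)) ∫ φ₀ e^(−cd) dd = φ₀·(e^(−c·d₁) − e^(−c·d₂)) / (c·(d₂−d₁))
e^(−0.79×3.2) = 0.0798; e^(−0.79×6.4) = 0.0064
⟨φ⟩ = 0.63 × (0.0798 − 0.0064) / (0.79 × 3.2) = 0.63 × 0.0291 = 0.0183

1.8%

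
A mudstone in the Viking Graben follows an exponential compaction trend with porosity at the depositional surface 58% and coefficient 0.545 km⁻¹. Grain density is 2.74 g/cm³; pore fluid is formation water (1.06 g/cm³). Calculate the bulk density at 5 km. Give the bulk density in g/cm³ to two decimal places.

Porosity at depth: n = 0.58·exp(−0.545×5) = 0.58×0.0655 = 0.0380
Bulk density: ρ_b = (1−n)ρ_g + n·ρ_f = 0.9620×2.74 + 0.0380×1.06
       = 2.636 + 0.040 = 2.676 g/cm³

2.68 g/cm³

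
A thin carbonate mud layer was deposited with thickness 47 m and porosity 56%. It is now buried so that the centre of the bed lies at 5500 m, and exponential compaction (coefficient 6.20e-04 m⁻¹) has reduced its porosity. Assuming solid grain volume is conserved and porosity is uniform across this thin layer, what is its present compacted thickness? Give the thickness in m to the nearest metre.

Working in km (1 km = 1000 m; k in km⁻¹ = k in m⁻¹ × 1000):
Porosity at 5.5 km: phi = 0.56·exp(−0.62×5.5) = 0.0185
Solid-volume conservation: h(1−phi) = h₀(1−phi₀) ⇒ h = h₀·(1−phi₀)/(1−phi)
h = 0.047 × (1 − 0.56)/(1 − 0.0185) = 0.047 × 0.4483 = 0.0211 km

21 m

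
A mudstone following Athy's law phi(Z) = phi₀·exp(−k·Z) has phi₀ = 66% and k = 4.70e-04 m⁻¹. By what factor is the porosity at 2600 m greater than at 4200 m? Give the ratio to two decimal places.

Working in km (1 km = 1000 m; k in km⁻¹ = k in m⁻¹ × 1000):
phi(Z₁)/phi(Z₂) = e^(−k·Z₁)/e^(−k·Z₂) = e^{k(Z₂−Z₁)}
= exp(0.47 × 1.6) = exp(0.752) = 2.1212

2.12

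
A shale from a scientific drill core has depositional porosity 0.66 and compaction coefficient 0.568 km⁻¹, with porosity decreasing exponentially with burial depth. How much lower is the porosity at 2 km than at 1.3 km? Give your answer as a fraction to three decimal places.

n(1.3) = 0.66·e^(−0.568×1.3) = 0.3154
n(2) = 0.66·e^(−0.568×2) = 0.2119
Δn = 0.3154 − 0.2119 = 0.1035

0.103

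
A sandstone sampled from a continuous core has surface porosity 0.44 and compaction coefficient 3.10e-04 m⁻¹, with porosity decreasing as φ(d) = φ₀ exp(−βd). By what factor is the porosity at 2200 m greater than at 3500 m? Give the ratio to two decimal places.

Working in km (1 km = 1000 m; β in km⁻¹ = β in m⁻¹ × 1000):
φ(d₁)/φ(d₂) = e^(−β·d₁)/e^(−β·d₂) = e^{β(d₂−d₁)}
= exp(0.31 × 1.3) = exp(0.403) = 1.4963

1.50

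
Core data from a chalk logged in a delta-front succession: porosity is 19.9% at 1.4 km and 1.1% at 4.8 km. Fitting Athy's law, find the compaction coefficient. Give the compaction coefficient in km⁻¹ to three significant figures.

0.852 km⁻¹

Athy: n(d) = n₀ e^(−βd) ⇒ n₁/n₂ = e^{β(d₂−d₁)} ⇒ β = ln(n₁/n₂)/(d₂−d₁)
β = ln(0.199/0.011) / (4.8 − 1.4) = ln(18.09) / 3.4 = 2.8954 / 3.4 = 0.8516 km⁻¹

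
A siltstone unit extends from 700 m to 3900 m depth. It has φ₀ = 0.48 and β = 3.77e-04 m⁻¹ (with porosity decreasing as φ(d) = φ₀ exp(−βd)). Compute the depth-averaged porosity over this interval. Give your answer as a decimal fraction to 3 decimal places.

0.214

Working in km (1 km = 1000 m; β in km⁻¹ = β in m⁻¹ × 1000):
⟨φ⟩ = (1/(d₂−d₁)) ∫ φ₀ e^(−βd) dd = φ₀·(e^(−β·d₁) − e^(−β·d₂)) / (β·(d₂−d₁))
e^(−0.377×0.7) = 0.7681; e^(−0.377×3.9) = 0.2299
⟨φ⟩ = 0.48 × (0.7681 − 0.2299) / (0.377 × 3.2) = 0.48 × 0.4461 = 0.2141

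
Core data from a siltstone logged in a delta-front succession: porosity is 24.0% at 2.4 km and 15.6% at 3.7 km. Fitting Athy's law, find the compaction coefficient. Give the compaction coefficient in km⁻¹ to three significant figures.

Athy: n(z) = n₀ e^(−βz) ⇒ n₁/n₂ = e^{β(z₂−z₁)} ⇒ β = ln(n₁/n₂)/(z₂−z₁)
β = ln(0.24/0.156) / (3.7 − 2.4) = ln(1.538) / 1.3 = 0.4308 / 1.3 = 0.3314 km⁻¹

0.331 km⁻¹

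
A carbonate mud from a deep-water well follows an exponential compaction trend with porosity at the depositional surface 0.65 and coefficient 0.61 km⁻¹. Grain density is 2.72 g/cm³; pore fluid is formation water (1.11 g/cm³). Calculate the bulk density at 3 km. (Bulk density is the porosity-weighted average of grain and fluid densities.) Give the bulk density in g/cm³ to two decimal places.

Porosity at depth: φ = 0.65·exp(−0.61×3) = 0.65×0.1604 = 0.1043
Bulk density: ρ_b = (1−φ)ρ_g + φ·ρ_f = 0.8957×2.72 + 0.1043×1.11
       = 2.436 + 0.116 = 2.552 g/cm³

2.55 g/cm³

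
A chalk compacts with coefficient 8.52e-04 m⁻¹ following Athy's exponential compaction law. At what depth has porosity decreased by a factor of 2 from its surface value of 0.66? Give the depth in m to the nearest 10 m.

Working in km (1 km = 1000 m; β in km⁻¹ = β in m⁻¹ × 1000):
φ/φ₀ = 1/2 ⇒ exp(−β·Z) = 1/2 ⇒ Z = ln(2) / β
Z = 0.6931 / 0.852 = 0.814 km

810 m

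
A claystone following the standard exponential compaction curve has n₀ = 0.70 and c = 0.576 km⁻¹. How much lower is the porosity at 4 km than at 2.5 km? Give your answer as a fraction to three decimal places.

n(2.5) = 0.7·e^(−0.576×2.5) = 0.1658
n(4) = 0.7·e^(−0.576×4) = 0.0699
Δn = 0.1658 − 0.0699 = 0.0959

0.096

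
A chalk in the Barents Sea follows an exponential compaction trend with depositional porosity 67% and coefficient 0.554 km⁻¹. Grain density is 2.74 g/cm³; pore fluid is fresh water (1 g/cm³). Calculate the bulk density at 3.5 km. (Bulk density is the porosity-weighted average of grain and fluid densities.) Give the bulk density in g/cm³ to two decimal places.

Porosity at depth: phi = 0.67·exp(−0.554×3.5) = 0.67×0.1438 = 0.0964
Bulk density: ρ_b = (1−phi)ρ_g + phi·ρ_f = 0.9036×2.74 + 0.0964×1
       = 2.476 + 0.096 = 2.572 g/cm³

2.57 g/cm³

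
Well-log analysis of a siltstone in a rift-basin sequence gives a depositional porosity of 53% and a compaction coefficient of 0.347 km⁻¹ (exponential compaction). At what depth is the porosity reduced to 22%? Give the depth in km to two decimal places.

2.53 km

Invert Athy's law: Z = ln(n₀/n) / c
Z = ln(0.53/0.22) / 0.347 = ln(2.409) / 0.347 = 0.8792 / 0.347 = 2.534 km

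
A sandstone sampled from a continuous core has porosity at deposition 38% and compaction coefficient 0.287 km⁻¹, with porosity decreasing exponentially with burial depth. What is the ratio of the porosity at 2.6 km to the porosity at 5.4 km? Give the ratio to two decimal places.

2.23

phi(d₁)/phi(d₂) = e^(−β·d₁)/e^(−β·d₂) = e^{β(d₂−d₁)}
= exp(0.287 × 2.8) = exp(0.8036) = 2.2336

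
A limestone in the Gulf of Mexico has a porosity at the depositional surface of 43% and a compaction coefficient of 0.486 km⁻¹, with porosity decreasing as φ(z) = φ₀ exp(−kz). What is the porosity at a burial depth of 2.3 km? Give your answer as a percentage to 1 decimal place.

14.1%

φ = φ₀·exp(−k·z) = 0.43 × exp(−0.486 × 2.3) = 0.43 × exp(−1.118)
  = 0.43 × 0.3270 = 0.1406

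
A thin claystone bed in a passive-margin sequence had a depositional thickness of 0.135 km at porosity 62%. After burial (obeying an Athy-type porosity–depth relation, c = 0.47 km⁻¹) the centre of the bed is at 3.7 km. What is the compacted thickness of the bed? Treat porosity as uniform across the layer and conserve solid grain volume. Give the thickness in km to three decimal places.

0.058 km

Porosity at 3.7 km: φ = 0.62·exp(−0.47×3.7) = 0.1089
Solid-volume conservation: h(1−φ) = h₀(1−φ₀) ⇒ h = h₀·(1−φ₀)/(1−φ)
h = 0.135 × (1 − 0.62)/(1 − 0.1089) = 0.135 × 0.4265 = 0.0576 km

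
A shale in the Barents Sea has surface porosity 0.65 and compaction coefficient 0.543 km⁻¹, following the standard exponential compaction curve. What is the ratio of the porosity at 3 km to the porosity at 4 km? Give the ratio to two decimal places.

φ(Z₁)/φ(Z₂) = e^(−k·Z₁)/e^(−k·Z₂) = e^{k(Z₂−Z₁)}
= exp(0.543 × 1) = exp(0.543) = 1.7212

1.72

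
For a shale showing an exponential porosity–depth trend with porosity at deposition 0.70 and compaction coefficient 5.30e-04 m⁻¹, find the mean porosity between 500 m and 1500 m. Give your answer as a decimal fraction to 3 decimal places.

Working in km (1 km = 1000 m; c in km⁻¹ = c in m⁻¹ × 1000):
⟨phi⟩ = (1/(Z₂−Z₁)) ∫ phi₀ e^(−cZ) dZ = phi₀·(e^(−c·Z₁) − e^(−c·Z₂)) / (c·(Z₂−Z₁))
e^(−0.53×0.5) = 0.7672; e^(−0.53×1.5) = 0.4516
⟨phi⟩ = 0.7 × (0.7672 − 0.4516) / (0.53 × 1) = 0.7 × 0.5955 = 0.4169

0.417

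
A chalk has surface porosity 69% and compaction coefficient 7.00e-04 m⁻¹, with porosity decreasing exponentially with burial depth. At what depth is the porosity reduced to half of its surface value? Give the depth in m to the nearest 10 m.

990 m

Working in km (1 km = 1000 m; β in km⁻¹ = β in m⁻¹ × 1000):
φ/φ₀ = 1/2 ⇒ exp(−β·d) = 1/2 ⇒ d = ln(2) / β
d = 0.6931 / 0.7 = 0.990 km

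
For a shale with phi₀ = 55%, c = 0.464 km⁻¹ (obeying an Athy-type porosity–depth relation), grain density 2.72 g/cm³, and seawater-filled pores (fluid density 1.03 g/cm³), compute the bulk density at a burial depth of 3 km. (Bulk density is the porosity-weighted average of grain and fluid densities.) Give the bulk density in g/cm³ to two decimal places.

2.49 g/cm³

Porosity at depth: phi = 0.55·exp(−0.464×3) = 0.55×0.2486 = 0.1367
Bulk density: ρ_b = (1−phi)ρ_g + phi·ρ_f = 0.8633×2.72 + 0.1367×1.03
       = 2.348 + 0.141 = 2.489 g/cm³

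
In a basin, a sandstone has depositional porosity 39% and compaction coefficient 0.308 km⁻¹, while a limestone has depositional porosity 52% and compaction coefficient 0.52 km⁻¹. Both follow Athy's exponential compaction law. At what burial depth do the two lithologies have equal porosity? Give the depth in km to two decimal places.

1.36 km

Set n₀ₐ e^(−kₐd) = n₀ᵦ e^(−kᵦd) ⇒ ln(n₀ₐ/n₀ᵦ) = (kₐ − kᵦ)·d
d = ln(0.39/0.52) / (0.308 − 0.52) = -0.2877 / -0.212 = 1.357 km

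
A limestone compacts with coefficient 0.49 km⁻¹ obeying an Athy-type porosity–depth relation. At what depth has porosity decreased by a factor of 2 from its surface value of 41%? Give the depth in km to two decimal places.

φ/φ₀ = 1/2 ⇒ exp(−β·Z) = 1/2 ⇒ Z = ln(2) / β
Z = 0.6931 / 0.49 = 1.415 km

1.41 km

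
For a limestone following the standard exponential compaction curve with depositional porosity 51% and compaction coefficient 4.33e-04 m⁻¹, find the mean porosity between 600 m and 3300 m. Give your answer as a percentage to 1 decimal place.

23.2%

Working in km (1 km = 1000 m; β in km⁻¹ = β in m⁻¹ × 1000):
⟨φ⟩ = (1/(Z₂−Z₁)) ∫ φ₀ e^(−βZ) dZ = φ₀·(e^(−β·Z₁) − e^(−β·Z₂)) / (β·(Z₂−Z₁))
e^(−0.433×0.6) = 0.7712; e^(−0.433×3.3) = 0.2396
⟨φ⟩ = 0.51 × (0.7712 − 0.2396) / (0.433 × 2.7) = 0.51 × 0.4547 = 0.2319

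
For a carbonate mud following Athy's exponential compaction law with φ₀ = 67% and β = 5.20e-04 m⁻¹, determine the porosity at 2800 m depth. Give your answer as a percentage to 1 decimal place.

15.6%

Working in km (1 km = 1000 m; β in km⁻¹ = β in m⁻¹ × 1000):
φ = φ₀·exp(−β·Z) = 0.67 × exp(−0.52 × 2.8) = 0.67 × exp(−1.456)
  = 0.67 × 0.2332 = 0.1562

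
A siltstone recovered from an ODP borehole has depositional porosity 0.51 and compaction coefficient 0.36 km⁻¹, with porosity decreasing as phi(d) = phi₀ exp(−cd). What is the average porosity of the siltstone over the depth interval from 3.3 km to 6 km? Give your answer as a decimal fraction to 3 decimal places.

⟨phi⟩ = (1/(d₂−d₁)) ∫ phi₀ e^(−cd) dd = phi₀·(e^(−c·d₁) − e^(−c·d₂)) / (c·(d₂−d₁))
e^(−0.36×3.3) = 0.3048; e^(−0.36×6) = 0.1153
⟨phi⟩ = 0.51 × (0.3048 − 0.1153) / (0.36 × 2.7) = 0.51 × 0.1950 = 0.0994

0.099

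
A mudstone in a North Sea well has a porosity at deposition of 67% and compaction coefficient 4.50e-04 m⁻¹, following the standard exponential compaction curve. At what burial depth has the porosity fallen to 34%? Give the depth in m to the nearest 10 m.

Working in km (1 km = 1000 m; k in km⁻¹ = k in m⁻¹ × 1000):
Invert Athy's law: Z = ln(φ₀/φ) / k
Z = ln(0.67/0.34) / 0.45 = ln(1.971) / 0.45 = 0.6783 / 0.45 = 1.507 km

1510 m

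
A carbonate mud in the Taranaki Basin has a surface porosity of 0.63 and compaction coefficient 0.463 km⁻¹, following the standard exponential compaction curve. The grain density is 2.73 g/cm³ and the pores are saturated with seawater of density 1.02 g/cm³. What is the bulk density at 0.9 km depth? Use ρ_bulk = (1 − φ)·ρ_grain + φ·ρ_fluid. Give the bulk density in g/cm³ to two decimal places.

Porosity at depth: n = 0.63·exp(−0.463×0.9) = 0.63×0.6592 = 0.4153
Bulk density: ρ_b = (1−n)ρ_g + n·ρ_f = 0.5847×2.73 + 0.4153×1.02
       = 1.596 + 0.424 = 2.020 g/cm³

2.02 g/cm³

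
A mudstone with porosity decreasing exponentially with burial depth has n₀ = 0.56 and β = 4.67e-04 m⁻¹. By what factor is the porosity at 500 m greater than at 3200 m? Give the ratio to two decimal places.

3.53

Working in km (1 km = 1000 m; β in km⁻¹ = β in m⁻¹ × 1000):
n(z₁)/n(z₂) = e^(−β·z₁)/e^(−β·z₂) = e^{β(z₂−z₁)}
= exp(0.467 × 2.7) = exp(1.261) = 3.5286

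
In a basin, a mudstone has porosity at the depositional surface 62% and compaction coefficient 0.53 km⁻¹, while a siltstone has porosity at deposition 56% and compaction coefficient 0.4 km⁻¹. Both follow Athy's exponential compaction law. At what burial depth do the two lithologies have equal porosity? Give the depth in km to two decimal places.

0.78 km

Set φ₀ₐ e^(−cₐZ) = φ₀ᵦ e^(−cᵦZ) ⇒ ln(φ₀ₐ/φ₀ᵦ) = (cₐ − cᵦ)·Z
Z = ln(0.62/0.56) / (0.53 − 0.4) = 0.1018 / 0.13 = 0.783 km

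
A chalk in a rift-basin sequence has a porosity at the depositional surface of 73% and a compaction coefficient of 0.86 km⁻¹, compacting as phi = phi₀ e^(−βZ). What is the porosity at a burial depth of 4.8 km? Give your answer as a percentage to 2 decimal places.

phi = phi₀·exp(−β·Z) = 0.73 × exp(−0.86 × 4.8) = 0.73 × exp(−4.128)
  = 0.73 × 0.0161 = 0.0118

1.18%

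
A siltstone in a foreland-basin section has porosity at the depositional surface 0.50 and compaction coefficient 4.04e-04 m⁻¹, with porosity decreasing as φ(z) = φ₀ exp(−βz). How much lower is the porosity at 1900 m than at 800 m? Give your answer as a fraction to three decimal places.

0.130

Working in km (1 km = 1000 m; β in km⁻¹ = β in m⁻¹ × 1000):
φ(0.8) = 0.5·e^(−0.404×0.8) = 0.3619
φ(1.9) = 0.5·e^(−0.404×1.9) = 0.2321
Δφ = 0.3619 − 0.2321 = 0.1299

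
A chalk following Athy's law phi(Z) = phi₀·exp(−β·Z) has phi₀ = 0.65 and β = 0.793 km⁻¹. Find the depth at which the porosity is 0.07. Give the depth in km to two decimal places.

2.81 km

Invert Athy's law: Z = ln(phi₀/phi) / β
Z = ln(0.65/0.07) / 0.793 = ln(9.286) / 0.793 = 2.2285 / 0.793 = 2.810 km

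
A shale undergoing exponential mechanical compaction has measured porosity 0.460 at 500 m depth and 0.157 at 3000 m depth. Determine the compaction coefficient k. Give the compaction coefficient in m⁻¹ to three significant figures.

Working in km (1 km = 1000 m; k in km⁻¹ = k in m⁻¹ × 1000):
Athy: n(d) = n₀ e^(−kd) ⇒ n₁/n₂ = e^{k(d₂−d₁)} ⇒ k = ln(n₁/n₂)/(d₂−d₁)
k = ln(0.46/0.157) / (3 − 0.5) = ln(2.93) / 2.5 = 1.0750 / 2.5 = 0.43 km⁻¹

0.000430 m⁻¹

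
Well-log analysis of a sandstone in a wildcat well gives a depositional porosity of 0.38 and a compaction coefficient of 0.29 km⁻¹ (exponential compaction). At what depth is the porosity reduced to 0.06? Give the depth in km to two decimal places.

Invert Athy's law: Z = ln(phi₀/phi) / c
Z = ln(0.38/0.06) / 0.29 = ln(6.333) / 0.29 = 1.8458 / 0.29 = 6.365 km

6.36 km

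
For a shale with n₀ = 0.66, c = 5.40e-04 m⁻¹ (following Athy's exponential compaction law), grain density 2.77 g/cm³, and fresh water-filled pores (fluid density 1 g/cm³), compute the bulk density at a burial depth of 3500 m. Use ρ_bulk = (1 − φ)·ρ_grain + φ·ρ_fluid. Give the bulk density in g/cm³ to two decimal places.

2.59 g/cm³

Working in km (1 km = 1000 m; c in km⁻¹ = c in m⁻¹ × 1000):
Porosity at depth: n = 0.66·exp(−0.54×3.5) = 0.66×0.1511 = 0.0997
Bulk density: ρ_b = (1−n)ρ_g + n·ρ_f = 0.9003×2.77 + 0.0997×1
       = 2.494 + 0.100 = 2.594 g/cm³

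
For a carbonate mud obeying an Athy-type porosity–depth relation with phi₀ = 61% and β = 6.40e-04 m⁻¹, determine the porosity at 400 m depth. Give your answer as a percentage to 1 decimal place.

47.2%

Working in km (1 km = 1000 m; β in km⁻¹ = β in m⁻¹ × 1000):
phi = phi₀·exp(−β·z) = 0.61 × exp(−0.64 × 0.4) = 0.61 × exp(−0.256)
  = 0.61 × 0.7741 = 0.4722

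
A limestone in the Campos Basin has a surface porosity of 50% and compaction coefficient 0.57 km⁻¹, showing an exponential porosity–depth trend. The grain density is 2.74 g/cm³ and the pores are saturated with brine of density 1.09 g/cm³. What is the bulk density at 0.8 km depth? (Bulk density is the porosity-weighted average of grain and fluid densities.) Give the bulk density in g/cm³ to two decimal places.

Porosity at depth: φ = 0.5·exp(−0.57×0.8) = 0.5×0.6338 = 0.3169
Bulk density: ρ_b = (1−φ)ρ_g + φ·ρ_f = 0.6831×2.74 + 0.3169×1.09
       = 1.872 + 0.345 = 2.217 g/cm³

2.22 g/cm³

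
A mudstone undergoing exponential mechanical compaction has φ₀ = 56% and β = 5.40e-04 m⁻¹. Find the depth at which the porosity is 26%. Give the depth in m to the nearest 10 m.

Working in km (1 km = 1000 m; β in km⁻¹ = β in m⁻¹ × 1000):
Invert Athy's law: z = ln(φ₀/φ) / β
z = ln(0.56/0.26) / 0.54 = ln(2.154) / 0.54 = 0.7673 / 0.54 = 1.421 km

1420 m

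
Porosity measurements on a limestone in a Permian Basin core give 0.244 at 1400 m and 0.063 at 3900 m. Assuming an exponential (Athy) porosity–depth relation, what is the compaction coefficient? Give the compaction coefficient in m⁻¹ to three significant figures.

0.000542 m⁻¹

Working in km (1 km = 1000 m; k in km⁻¹ = k in m⁻¹ × 1000):
Athy: phi(z) = phi₀ e^(−kz) ⇒ phi₁/phi₂ = e^{k(z₂−z₁)} ⇒ k = ln(phi₁/phi₂)/(z₂−z₁)
k = ln(0.244/0.063) / (3.9 − 1.4) = ln(3.873) / 2.5 = 1.3540 / 2.5 = 0.5416 km⁻¹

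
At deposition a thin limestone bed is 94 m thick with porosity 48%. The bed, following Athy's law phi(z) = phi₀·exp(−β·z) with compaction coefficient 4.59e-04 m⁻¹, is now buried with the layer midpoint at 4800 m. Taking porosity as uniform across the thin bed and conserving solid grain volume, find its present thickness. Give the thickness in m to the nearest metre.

Working in km (1 km = 1000 m; β in km⁻¹ = β in m⁻¹ × 1000):
Porosity at 4.8 km: phi = 0.48·exp(−0.459×4.8) = 0.0530
Solid-volume conservation: h(1−phi) = h₀(1−phi₀) ⇒ h = h₀·(1−phi₀)/(1−phi)
h = 0.094 × (1 − 0.48)/(1 − 0.0530) = 0.094 × 0.5491 = 0.0516 km

52 m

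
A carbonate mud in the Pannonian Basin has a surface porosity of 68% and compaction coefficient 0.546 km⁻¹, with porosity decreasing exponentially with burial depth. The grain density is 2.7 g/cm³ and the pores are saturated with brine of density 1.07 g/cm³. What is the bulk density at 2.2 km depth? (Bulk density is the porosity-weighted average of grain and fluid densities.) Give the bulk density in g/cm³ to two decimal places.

2.37 g/cm³

Porosity at depth: phi = 0.68·exp(−0.546×2.2) = 0.68×0.3008 = 0.2046
Bulk density: ρ_b = (1−phi)ρ_g + phi·ρ_f = 0.7954×2.7 + 0.2046×1.07
       = 2.148 + 0.219 = 2.367 g/cm³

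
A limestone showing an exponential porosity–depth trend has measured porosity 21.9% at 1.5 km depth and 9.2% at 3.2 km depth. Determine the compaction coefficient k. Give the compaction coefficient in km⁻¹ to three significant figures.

Athy: n(d) = n₀ e^(−kd) ⇒ n₁/n₂ = e^{k(d₂−d₁)} ⇒ k = ln(n₁/n₂)/(d₂−d₁)
k = ln(0.219/0.092) / (3.2 − 1.5) = ln(2.38) / 1.7 = 0.8673 / 1.7 = 0.5102 km⁻¹

0.510 km⁻¹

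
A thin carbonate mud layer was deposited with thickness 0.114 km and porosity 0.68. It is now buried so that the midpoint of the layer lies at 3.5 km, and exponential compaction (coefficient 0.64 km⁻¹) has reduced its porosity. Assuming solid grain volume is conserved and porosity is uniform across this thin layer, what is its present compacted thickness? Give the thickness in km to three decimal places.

0.039 km

Porosity at 3.5 km: phi = 0.68·exp(−0.64×3.5) = 0.0724
Solid-volume conservation: h(1−phi) = h₀(1−phi₀) ⇒ h = h₀·(1−phi₀)/(1−phi)
h = 0.114 × (1 − 0.68)/(1 − 0.0724) = 0.114 × 0.3450 = 0.0393 km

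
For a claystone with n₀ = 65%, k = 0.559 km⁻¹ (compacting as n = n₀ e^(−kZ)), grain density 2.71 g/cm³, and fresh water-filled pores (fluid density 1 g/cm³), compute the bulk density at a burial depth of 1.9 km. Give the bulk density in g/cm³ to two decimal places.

2.33 g/cm³

Porosity at depth: n = 0.65·exp(−0.559×1.9) = 0.65×0.3457 = 0.2247
Bulk density: ρ_b = (1−n)ρ_g + n·ρ_f = 0.7753×2.71 + 0.2247×1
       = 2.101 + 0.225 = 2.326 g/cm³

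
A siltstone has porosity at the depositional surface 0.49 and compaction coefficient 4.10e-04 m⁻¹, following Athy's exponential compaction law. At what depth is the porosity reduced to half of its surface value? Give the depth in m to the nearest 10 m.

Working in km (1 km = 1000 m; k in km⁻¹ = k in m⁻¹ × 1000):
n/n₀ = 1/2 ⇒ exp(−k·d) = 1/2 ⇒ d = ln(2) / k
d = 0.6931 / 0.41 = 1.691 km

1690 m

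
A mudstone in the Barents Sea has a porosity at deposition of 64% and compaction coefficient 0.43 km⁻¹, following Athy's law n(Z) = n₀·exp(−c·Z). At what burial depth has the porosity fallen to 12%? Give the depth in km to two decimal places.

Invert Athy's law: Z = ln(n₀/n) / c
Z = ln(0.64/0.12) / 0.43 = ln(5.333) / 0.43 = 1.6740 / 0.43 = 3.893 km

3.89 km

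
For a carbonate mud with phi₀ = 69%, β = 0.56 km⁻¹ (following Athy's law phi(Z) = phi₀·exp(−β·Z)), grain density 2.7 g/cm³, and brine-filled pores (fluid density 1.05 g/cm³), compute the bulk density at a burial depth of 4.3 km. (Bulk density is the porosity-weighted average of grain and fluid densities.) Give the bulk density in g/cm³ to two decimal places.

Porosity at depth: phi = 0.69·exp(−0.56×4.3) = 0.69×0.0900 = 0.0621
Bulk density: ρ_b = (1−phi)ρ_g + phi·ρ_f = 0.9379×2.7 + 0.0621×1.05
       = 2.532 + 0.065 = 2.598 g/cm³

2.60 g/cm³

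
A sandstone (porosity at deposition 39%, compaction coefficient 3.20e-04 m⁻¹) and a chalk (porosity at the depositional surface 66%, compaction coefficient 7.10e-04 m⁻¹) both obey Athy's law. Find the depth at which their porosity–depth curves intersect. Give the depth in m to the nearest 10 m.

Working in km (1 km = 1000 m; k in km⁻¹ = k in m⁻¹ × 1000):
Set φ₀ₐ e^(−kₐZ) = φ₀ᵦ e^(−kᵦZ) ⇒ ln(φ₀ₐ/φ₀ᵦ) = (kₐ − kᵦ)·Z
Z = ln(0.39/0.66) / (0.32 − 0.71) = -0.5261 / -0.39 = 1.349 km

1350 m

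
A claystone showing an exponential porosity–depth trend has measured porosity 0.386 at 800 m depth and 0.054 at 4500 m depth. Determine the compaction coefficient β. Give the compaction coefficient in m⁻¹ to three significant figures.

Working in km (1 km = 1000 m; β in km⁻¹ = β in m⁻¹ × 1000):
Athy: phi(Z) = phi₀ e^(−βZ) ⇒ phi₁/phi₂ = e^{β(Z₂−Z₁)} ⇒ β = ln(phi₁/phi₂)/(Z₂−Z₁)
β = ln(0.386/0.054) / (4.5 − 0.8) = ln(7.148) / 3.7 = 1.9669 / 3.7 = 0.5316 km⁻¹

0.000532 m⁻¹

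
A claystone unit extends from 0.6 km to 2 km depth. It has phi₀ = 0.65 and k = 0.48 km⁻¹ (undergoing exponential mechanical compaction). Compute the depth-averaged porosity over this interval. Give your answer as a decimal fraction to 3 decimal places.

⟨phi⟩ = (1/(Z₂−Z₁)) ∫ phi₀ e^(−kZ) dZ = phi₀·(e^(−k·Z₁) − e^(−k·Z₂)) / (k·(Z₂−Z₁))
e^(−0.48×0.6) = 0.7498; e^(−0.48×2) = 0.3829
⟨phi⟩ = 0.65 × (0.7498 − 0.3829) / (0.48 × 1.4) = 0.65 × 0.5459 = 0.3549

0.355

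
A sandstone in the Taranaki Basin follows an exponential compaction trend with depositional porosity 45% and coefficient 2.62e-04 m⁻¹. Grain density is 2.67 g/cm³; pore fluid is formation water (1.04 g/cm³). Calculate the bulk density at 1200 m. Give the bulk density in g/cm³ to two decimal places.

2.13 g/cm³

Working in km (1 km = 1000 m; c in km⁻¹ = c in m⁻¹ × 1000):
Porosity at depth: n = 0.45·exp(−0.262×1.2) = 0.45×0.7302 = 0.3286
Bulk density: ρ_b = (1−n)ρ_g + n·ρ_f = 0.6714×2.67 + 0.3286×1.04
       = 1.793 + 0.342 = 2.134 g/cm³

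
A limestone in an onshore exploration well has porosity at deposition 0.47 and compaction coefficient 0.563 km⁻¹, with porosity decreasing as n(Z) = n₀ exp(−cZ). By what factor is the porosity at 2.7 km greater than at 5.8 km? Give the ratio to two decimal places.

5.73

n(Z₁)/n(Z₂) = e^(−c·Z₁)/e^(−c·Z₂) = e^{c(Z₂−Z₁)}
= exp(0.563 × 3.1) = exp(1.745) = 5.7276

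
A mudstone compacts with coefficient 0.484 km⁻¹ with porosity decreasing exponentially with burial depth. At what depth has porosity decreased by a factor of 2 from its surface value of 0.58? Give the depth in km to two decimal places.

n/n₀ = 1/2 ⇒ exp(−k·d) = 1/2 ⇒ d = ln(2) / k
d = 0.6931 / 0.484 = 1.432 km

1.43 km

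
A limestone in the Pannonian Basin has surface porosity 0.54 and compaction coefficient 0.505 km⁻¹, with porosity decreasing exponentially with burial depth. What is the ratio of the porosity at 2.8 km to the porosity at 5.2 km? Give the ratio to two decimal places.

3.36

φ(Z₁)/φ(Z₂) = e^(−β·Z₁)/e^(−β·Z₂) = e^{β(Z₂−Z₁)}
= exp(0.505 × 2.4) = exp(1.212) = 3.3602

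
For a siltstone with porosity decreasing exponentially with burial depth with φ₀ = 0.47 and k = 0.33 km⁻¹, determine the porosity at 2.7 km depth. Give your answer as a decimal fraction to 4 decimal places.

φ = φ₀·exp(−k·d) = 0.47 × exp(−0.33 × 2.7) = 0.47 × exp(−0.891)
  = 0.47 × 0.4102 = 0.1928

0.1928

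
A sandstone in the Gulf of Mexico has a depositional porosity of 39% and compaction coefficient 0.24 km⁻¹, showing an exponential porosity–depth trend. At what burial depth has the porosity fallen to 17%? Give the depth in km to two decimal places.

Invert Athy's law: Z = ln(φ₀/φ) / β
Z = ln(0.39/0.17) / 0.24 = ln(2.294) / 0.24 = 0.8303 / 0.24 = 3.460 km

3.46 km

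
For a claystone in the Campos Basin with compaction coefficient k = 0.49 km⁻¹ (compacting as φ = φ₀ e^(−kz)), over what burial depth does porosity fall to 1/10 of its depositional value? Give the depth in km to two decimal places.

4.70 km

φ/φ₀ = 1/10 ⇒ exp(−k·z) = 1/10 ⇒ z = ln(10) / k
z = 2.3026 / 0.49 = 4.699 km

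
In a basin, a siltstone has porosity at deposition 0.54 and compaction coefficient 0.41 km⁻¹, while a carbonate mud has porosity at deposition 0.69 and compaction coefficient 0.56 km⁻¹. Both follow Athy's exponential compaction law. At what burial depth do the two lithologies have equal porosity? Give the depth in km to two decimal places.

1.63 km

Set phi₀ₐ e^(−cₐZ) = phi₀ᵦ e^(−cᵦZ) ⇒ ln(phi₀ₐ/phi₀ᵦ) = (cₐ − cᵦ)·Z
Z = ln(0.54/0.69) / (0.41 − 0.56) = -0.2451 / -0.15 = 1.634 km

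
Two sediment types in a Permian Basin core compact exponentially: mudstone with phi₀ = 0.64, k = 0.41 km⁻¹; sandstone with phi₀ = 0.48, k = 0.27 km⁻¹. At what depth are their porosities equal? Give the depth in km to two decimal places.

2.05 km

Set phi₀ₐ e^(−kₐd) = phi₀ᵦ e^(−kᵦd) ⇒ ln(phi₀ₐ/phi₀ᵦ) = (kₐ − kᵦ)·d
d = ln(0.64/0.48) / (0.41 − 0.27) = 0.2877 / 0.14 = 2.055 km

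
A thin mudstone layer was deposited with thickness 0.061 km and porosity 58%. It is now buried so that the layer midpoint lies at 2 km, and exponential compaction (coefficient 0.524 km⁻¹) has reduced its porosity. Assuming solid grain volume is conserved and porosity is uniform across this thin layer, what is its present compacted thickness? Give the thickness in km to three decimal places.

0.032 km

Porosity at 2 km: n = 0.58·exp(−0.524×2) = 0.2034
Solid-volume conservation: h(1−n) = h₀(1−n₀) ⇒ h = h₀·(1−n₀)/(1−n)
h = 0.061 × (1 − 0.58)/(1 − 0.2034) = 0.061 × 0.5272 = 0.0322 km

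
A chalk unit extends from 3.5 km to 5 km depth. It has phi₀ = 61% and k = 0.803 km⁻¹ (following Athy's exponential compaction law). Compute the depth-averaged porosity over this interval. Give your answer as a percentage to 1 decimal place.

⟨phi⟩ = (1/(z₂−z₁)) ∫ phi₀ e^(−kz) dz = phi₀·(e^(−k·z₁) − e^(−k·z₂)) / (k·(z₂−z₁))
e^(−0.803×3.5) = 0.0602; e^(−0.803×5) = 0.0180
⟨phi⟩ = 0.61 × (0.0602 − 0.0180) / (0.803 × 1.5) = 0.61 × 0.0350 = 0.0213

2.1%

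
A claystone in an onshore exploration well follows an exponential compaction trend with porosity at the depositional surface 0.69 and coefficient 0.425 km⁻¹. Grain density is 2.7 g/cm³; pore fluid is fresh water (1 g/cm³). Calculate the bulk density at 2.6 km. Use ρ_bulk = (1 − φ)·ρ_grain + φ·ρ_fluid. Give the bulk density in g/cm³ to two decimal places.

Porosity at depth: n = 0.69·exp(−0.425×2.6) = 0.69×0.3312 = 0.2285
Bulk density: ρ_b = (1−n)ρ_g + n·ρ_f = 0.7715×2.7 + 0.2285×1
       = 2.083 + 0.229 = 2.311 g/cm³

2.31 g/cm³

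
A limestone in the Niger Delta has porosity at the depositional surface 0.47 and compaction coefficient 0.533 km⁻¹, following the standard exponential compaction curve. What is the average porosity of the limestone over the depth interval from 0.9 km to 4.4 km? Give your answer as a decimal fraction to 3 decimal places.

⟨phi⟩ = (1/(z₂−z₁)) ∫ phi₀ e^(−cz) dz = phi₀·(e^(−c·z₁) − e^(−c·z₂)) / (c·(z₂−z₁))
e^(−0.533×0.9) = 0.6190; e^(−0.533×4.4) = 0.0958
⟨phi⟩ = 0.47 × (0.6190 − 0.0958) / (0.533 × 3.5) = 0.47 × 0.2804 = 0.1318

0.132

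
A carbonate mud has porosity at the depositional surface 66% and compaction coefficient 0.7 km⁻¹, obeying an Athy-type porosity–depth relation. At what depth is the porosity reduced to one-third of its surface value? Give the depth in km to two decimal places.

1.57 km

phi/phi₀ = 1/3 ⇒ exp(−c·z) = 1/3 ⇒ z = ln(3) / c
z = 1.0986 / 0.7 = 1.569 km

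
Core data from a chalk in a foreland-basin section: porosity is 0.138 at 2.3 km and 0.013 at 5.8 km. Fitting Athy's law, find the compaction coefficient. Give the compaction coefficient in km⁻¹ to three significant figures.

Athy: φ(z) = φ₀ e^(−βz) ⇒ φ₁/φ₂ = e^{β(z₂−z₁)} ⇒ β = ln(φ₁/φ₂)/(z₂−z₁)
β = ln(0.138/0.013) / (5.8 − 2.3) = ln(10.62) / 3.5 = 2.3623 / 3.5 = 0.6749 km⁻¹

0.675 km⁻¹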